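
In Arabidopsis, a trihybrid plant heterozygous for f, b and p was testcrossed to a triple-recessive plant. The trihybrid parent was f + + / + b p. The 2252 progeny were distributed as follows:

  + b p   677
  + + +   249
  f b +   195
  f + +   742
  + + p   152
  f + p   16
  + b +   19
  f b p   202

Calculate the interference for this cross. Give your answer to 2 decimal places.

The two rarest classes, f + p and + b +, are the double crossovers. Comparing them with the parentals, only the p allele has switched, so p is the middle locus and the order is f – p – b.
f–p: (451 + 35)/2252 = 0.2158; p–b: (347 + 35)/2252 = 0.1696.
Expected DCO frequency = 0.2158 × 0.1696 ≈ 0.03660; observed = 35/2252 ≈ 0.01554.
Coefficient of coincidence = 0.01554/0.03660 ≈ 0.42; interference = 1 − 0.42 = 0.58.

0.58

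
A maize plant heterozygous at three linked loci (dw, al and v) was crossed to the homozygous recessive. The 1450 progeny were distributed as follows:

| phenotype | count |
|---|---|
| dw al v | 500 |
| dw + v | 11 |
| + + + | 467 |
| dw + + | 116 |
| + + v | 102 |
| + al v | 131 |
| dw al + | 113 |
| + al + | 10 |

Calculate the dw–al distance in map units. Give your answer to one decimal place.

18.5 map units

The two most frequent reciprocal classes, + + + and dw al v, are the parental types, so the F1 was + + + / dw al v.
The two rarest classes, + al + and dw + v, are the double crossovers. Comparing them with the parentals, only the al allele has switched, so al is the middle locus and the order is v – al – dw.
Crossovers in the al–dw interval produce the single-crossover classes dw + + and + al v (116 + 131 = 247) plus the double crossovers (21).
RF(al–dw) = (247 + 21) / 1450 = 268/1450 = 0.1848 → 18.5 map units.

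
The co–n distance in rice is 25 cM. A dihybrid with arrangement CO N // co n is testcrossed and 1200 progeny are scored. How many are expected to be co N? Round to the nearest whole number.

150

A map distance of 25 cM corresponds to a recombination frequency of 0.250.
The F1 is CO N / co n, so co N is a recombinant gamete class with expected frequency r/2 = 0.250/2 = 0.1250.
Expected number = 0.1250 × 1200 = 150.00 ≈ 150.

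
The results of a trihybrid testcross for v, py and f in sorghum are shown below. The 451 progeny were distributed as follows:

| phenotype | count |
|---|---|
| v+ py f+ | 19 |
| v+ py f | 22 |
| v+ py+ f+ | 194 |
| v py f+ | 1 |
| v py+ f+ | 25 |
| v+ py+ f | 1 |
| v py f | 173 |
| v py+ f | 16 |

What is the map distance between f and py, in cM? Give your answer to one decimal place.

The two most frequent reciprocal classes, v py f and v+ py+ f+, are the parental types, so the F1 was v py f / v+ py+ f+.
The two rarest classes, v py f+ and v+ py+ f, are the double crossovers. Comparing them with the parentals, only the f allele has switched, so f is the middle locus and the order is py – f – v.
Crossovers in the py–f interval produce the single-crossover classes v py+ f and v+ py f+ (16 + 19 = 35) plus the double crossovers (2).
RF(py–f) = (35 + 2) / 451 = 37/451 = 0.0820 → 8.2 cM.

8.2 cM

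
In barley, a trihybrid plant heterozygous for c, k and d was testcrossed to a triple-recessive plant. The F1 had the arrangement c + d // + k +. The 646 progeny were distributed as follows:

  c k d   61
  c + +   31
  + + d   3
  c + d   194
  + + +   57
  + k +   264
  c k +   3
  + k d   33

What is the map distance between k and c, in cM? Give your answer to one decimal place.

The two rarest classes, + + d and c k +, are the double crossovers. Comparing them with the parentals, only the c allele has switched, so c is the middle locus and the order is k – c – d.
Crossovers in the k–c interval produce the single-crossover classes c k d and + + + (61 + 57 = 118) plus the double crossovers (6).
RF(k–c) = (118 + 6) / 646 = 124/646 = 0.1920 → 19.2 cM.

19.2 cM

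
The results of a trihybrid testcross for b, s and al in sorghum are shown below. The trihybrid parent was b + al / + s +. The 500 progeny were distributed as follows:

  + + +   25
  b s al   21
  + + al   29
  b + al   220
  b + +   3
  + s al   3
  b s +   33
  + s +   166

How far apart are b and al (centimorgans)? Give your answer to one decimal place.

The two rarest classes, b + + and + s al, are the double crossovers. Comparing them with the parentals, only the al allele has switched, so al is the middle locus and the order is b – al – s.
Crossovers in the b–al interval produce the single-crossover classes + + al and b s + (29 + 33 = 62) plus the double crossovers (6).
RF(b–al) = (62 + 6) / 500 = 68/500 = 0.1360 → 13.6 centimorgans.

13.6 centimorgans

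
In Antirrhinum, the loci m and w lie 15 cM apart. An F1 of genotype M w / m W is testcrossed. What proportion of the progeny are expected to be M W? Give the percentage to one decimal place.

7.5%

A map distance of 15 cM corresponds to a recombination frequency of 0.150.
The F1 is M w / m W, so M W is a recombinant gamete class with expected frequency r/2 = 0.150/2 = 0.0750.
That is 0.0750 = 7.5% of the progeny.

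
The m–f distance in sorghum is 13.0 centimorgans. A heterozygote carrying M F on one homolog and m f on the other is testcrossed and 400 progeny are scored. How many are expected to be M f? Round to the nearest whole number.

A map distance of 13.0 centimorgans corresponds to a recombination frequency of 0.130.
The F1 is M F / m f, so M f is a recombinant gamete class with expected frequency r/2 = 0.130/2 = 0.0650.
Expected number = 0.0650 × 400 = 26.00 ≈ 26.

26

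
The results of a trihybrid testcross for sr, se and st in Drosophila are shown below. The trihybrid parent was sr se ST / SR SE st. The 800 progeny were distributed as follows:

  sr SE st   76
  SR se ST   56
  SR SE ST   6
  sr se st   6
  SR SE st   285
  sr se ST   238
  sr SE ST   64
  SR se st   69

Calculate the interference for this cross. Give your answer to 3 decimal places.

0.540

The two rarest classes, sr se st and SR SE ST, are the double crossovers. Comparing them with the parentals, only the st allele has switched, so st is the middle locus and the order is sr – st – se.
sr–st: (132 + 12)/800 = 0.1800; st–se: (133 + 12)/800 = 0.1812.
Expected DCO frequency = 0.1800 × 0.1812 ≈ 0.03262; observed = 12/800 ≈ 0.01500.
Coefficient of coincidence = 0.01500/0.03262 ≈ 0.460; interference = 1 − 0.460 = 0.540.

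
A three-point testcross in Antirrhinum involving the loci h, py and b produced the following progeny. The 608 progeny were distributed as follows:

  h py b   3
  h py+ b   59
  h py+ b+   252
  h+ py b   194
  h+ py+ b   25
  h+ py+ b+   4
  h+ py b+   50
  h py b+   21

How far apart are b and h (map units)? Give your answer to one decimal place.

The two most frequent reciprocal classes, h py+ b+ and h+ py b, are the parental types, so the F1 was h py+ b+ / h+ py b.
The two rarest classes, h+ py+ b+ and h py b, are the double crossovers. Comparing them with the parentals, only the h allele has switched, so h is the middle locus and the order is py – h – b.
Crossovers in the h–b interval produce the single-crossover classes h py+ b and h+ py b+ (59 + 50 = 109) plus the double crossovers (7).
RF(h–b) = (109 + 7) / 608 = 116/608 = 0.1908 → 19.1 map units.

19.1 map units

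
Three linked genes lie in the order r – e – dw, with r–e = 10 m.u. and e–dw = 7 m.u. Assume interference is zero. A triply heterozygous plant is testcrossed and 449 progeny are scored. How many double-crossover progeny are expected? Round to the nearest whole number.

3

Map distances give recombination frequencies of 0.100 and 0.070 for the two intervals.
With no interference, expected double-crossover frequency = 0.100 × 0.070 = 0.00700.
Expected number = 0.00700 × 449 = 3.14 ≈ 3.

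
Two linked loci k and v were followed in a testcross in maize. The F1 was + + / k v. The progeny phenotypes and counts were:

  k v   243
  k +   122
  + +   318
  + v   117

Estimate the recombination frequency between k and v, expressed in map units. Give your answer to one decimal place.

The recombinant classes are + v and k +: 117 + 122 = 239.
Recombination frequency = 239/800 = 0.2988 ≈ 29.9%, i.e. 29.9 map units.

29.9 map units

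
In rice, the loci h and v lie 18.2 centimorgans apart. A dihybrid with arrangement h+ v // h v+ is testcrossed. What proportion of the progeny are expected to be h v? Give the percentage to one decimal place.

A map distance of 18.2 centimorgans corresponds to a recombination frequency of 0.182.
The F1 is h+ v / h v+, so h v is a recombinant gamete class with expected frequency r/2 = 0.182/2 = 0.0910.
That is 0.0910 = 9.1% of the progeny.

9.1%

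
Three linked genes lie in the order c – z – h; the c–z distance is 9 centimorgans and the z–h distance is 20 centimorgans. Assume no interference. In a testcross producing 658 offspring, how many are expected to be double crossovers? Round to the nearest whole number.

Map distances give recombination frequencies of 0.090 and 0.200 for the two intervals.
With no interference, expected double-crossover frequency = 0.090 × 0.200 = 0.01800.
Expected number = 0.01800 × 658 = 11.84 ≈ 12.

12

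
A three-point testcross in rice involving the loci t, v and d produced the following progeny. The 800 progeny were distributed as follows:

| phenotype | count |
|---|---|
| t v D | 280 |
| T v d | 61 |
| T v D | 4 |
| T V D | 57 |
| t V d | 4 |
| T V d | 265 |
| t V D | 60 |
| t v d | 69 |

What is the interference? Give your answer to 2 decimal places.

0.63

The two most frequent reciprocal classes, t v D and T V d, are the parental types, so the F1 was t v D / T V d.
The two rarest classes, T v D and t V d, are the double crossovers. Comparing them with the parentals, only the t allele has switched, so t is the middle locus and the order is d – t – v.
d–t: (126 + 8)/800 = 0.1675; t–v: (121 + 8)/800 = 0.1613.
Expected DCO frequency = 0.1675 × 0.1613 ≈ 0.02702; observed = 8/800 ≈ 0.01000.
Coefficient of coincidence = 0.01000/0.02702 ≈ 0.37; interference = 1 − 0.37 = 0.63.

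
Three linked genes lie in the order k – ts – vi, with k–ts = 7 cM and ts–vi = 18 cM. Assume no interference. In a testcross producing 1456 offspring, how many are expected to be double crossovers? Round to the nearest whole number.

18

Map distances give recombination frequencies of 0.070 and 0.180 for the two intervals.
With no interference, expected double-crossover frequency = 0.070 × 0.180 = 0.01260.
Expected number = 0.01260 × 1456 = 18.35 ≈ 18.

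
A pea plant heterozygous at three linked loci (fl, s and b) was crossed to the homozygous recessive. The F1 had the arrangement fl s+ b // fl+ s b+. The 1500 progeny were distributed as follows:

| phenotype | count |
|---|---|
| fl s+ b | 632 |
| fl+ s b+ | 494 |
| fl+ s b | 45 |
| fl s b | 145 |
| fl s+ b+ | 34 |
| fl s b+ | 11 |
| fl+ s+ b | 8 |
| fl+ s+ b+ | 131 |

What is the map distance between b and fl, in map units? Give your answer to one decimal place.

The two rarest classes, fl+ s+ b and fl s b+, are the double crossovers. Comparing them with the parentals, only the fl allele has switched, so fl is the middle locus and the order is s – fl – b.
Crossovers in the fl–b interval produce the single-crossover classes fl s+ b+ and fl+ s b (34 + 45 = 79) plus the double crossovers (19).
RF(fl–b) = (79 + 19) / 1500 = 98/1500 = 0.0653 → 6.5 map units.

6.5 map units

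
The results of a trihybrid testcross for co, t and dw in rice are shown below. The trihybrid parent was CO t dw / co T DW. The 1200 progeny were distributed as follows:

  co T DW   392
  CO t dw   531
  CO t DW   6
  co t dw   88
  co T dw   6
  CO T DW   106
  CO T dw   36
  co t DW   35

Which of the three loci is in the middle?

The two rarest classes, CO t DW and co T dw, are the double crossovers. Comparing them with the parentals, only the dw allele has switched, so dw is the middle locus and the order is co – dw – t.

dw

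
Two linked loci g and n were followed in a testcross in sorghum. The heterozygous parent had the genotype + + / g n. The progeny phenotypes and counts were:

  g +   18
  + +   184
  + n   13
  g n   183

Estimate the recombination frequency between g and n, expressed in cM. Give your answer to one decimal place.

The recombinant classes are + n and g +: 13 + 18 = 31.
Recombination frequency = 31/398 = 0.0779 ≈ 7.8%, i.e. 7.8 cM.

7.8 cM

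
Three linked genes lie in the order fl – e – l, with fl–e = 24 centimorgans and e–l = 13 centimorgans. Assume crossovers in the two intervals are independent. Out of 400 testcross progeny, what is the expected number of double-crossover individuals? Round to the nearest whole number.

Map distances give recombination frequencies of 0.240 and 0.130 for the two intervals.
With no interference, expected double-crossover frequency = 0.240 × 0.130 = 0.03120.
Expected number = 0.03120 × 400 = 12.48 ≈ 12.

12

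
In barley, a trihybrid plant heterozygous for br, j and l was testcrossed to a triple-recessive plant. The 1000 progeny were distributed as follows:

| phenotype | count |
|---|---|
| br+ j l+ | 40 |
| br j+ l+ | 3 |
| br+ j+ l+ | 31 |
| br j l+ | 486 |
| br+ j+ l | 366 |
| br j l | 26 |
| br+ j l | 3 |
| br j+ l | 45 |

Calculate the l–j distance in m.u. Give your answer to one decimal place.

6.3 m.u.

The two most frequent reciprocal classes, br j l+ and br+ j+ l, are the parental types, so the F1 was br j l+ / br+ j+ l.
The two rarest classes, br j+ l+ and br+ j l, are the double crossovers. Comparing them with the parentals, only the j allele has switched, so j is the middle locus and the order is br – j – l.
Crossovers in the j–l interval produce the single-crossover classes br j l and br+ j+ l+ (26 + 31 = 57) plus the double crossovers (6).
RF(j–l) = (57 + 6) / 1000 = 63/1000 = 0.0630 → 6.3 m.u.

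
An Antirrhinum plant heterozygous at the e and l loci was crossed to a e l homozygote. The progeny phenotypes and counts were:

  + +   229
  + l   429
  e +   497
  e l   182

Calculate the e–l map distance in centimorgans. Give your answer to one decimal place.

30.7 centimorgans

The two most frequent classes, + l (429) and e + (497), are the parental types, so the F1 was + l / e +.
The recombinant classes are + + and e l: 229 + 182 = 411.
Recombination frequency = 411/1337 = 0.3074 ≈ 30.7%, i.e. 30.7 centimorgans.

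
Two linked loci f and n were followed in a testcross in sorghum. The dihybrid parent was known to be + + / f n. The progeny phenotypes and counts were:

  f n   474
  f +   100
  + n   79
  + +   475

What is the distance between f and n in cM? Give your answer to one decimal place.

The recombinant classes are + n and f +: 79 + 100 = 179.
Recombination frequency = 179/1128 = 0.1587 ≈ 15.9%, i.e. 15.9 cM.

15.9 cM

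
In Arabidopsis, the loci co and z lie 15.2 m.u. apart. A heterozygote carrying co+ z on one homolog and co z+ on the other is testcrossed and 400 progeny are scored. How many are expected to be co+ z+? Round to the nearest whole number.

A map distance of 15.2 m.u. corresponds to a recombination frequency of 0.152.
The F1 is co+ z / co z+, so co+ z+ is a recombinant gamete class with expected frequency r/2 = 0.152/2 = 0.0760.
Expected number = 0.0760 × 400 = 30.40 ≈ 30.

30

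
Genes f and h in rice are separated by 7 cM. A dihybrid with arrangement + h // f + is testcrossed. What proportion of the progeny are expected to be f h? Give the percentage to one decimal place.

A map distance of 7 cM corresponds to a recombination frequency of 0.070.
The F1 is + h / f +, so f h is a recombinant gamete class with expected frequency r/2 = 0.070/2 = 0.0350.
That is 0.0350 = 3.5% of the progeny.

3.5%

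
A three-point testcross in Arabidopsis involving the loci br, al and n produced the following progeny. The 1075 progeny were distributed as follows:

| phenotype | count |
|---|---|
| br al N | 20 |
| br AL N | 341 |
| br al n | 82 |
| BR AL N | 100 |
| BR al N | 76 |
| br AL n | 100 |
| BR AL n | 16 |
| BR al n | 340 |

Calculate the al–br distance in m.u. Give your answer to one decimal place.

The two most frequent reciprocal classes, BR al n and br AL N, are the parental types, so the F1 was BR al n / br AL N.
The two rarest classes, BR AL n and br al N, are the double crossovers. Comparing them with the parentals, only the al allele has switched, so al is the middle locus and the order is br – al – n.
Crossovers in the br–al interval produce the single-crossover classes br al n and BR AL N (82 + 100 = 182) plus the double crossovers (36).
RF(br–al) = (182 + 36) / 1075 = 218/1075 = 0.2028 → 20.3 m.u.

20.3 m.u.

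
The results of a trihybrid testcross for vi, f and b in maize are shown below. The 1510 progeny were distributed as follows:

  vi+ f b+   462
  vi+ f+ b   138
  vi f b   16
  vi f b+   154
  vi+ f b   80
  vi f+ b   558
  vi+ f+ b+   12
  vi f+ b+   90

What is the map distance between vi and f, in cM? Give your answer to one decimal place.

21.2 cM

The two most frequent reciprocal classes, vi f+ b and vi+ f b+, are the parental types, so the F1 was vi f+ b / vi+ f b+.
The two rarest classes, vi f b and vi+ f+ b+, are the double crossovers. Comparing them with the parentals, only the f allele has switched, so f is the middle locus and the order is vi – f – b.
Crossovers in the vi–f interval produce the single-crossover classes vi+ f+ b and vi f b+ (138 + 154 = 292) plus the double crossovers (28).
RF(vi–f) = (292 + 28) / 1510 = 320/1510 = 0.2119 → 21.2 cM.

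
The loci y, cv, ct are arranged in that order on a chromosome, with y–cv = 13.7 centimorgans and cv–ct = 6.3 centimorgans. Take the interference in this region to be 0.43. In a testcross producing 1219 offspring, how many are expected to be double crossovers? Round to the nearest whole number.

Map distances give recombination frequencies of 0.137 and 0.063 for the two intervals.
With interference 0.43 (so coincidence = 0.57), expected double-crossover frequency = 0.137 × 0.063 × 0.57 = 0.00492.
Expected number = 0.00492 × 1219 = 6.00 ≈ 6.

6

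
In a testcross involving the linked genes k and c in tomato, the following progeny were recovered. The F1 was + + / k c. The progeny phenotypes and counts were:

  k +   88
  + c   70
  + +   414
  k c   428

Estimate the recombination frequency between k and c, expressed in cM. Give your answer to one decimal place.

The recombinant classes are + c and k +: 70 + 88 = 158.
Recombination frequency = 158/1000 = 0.1580 ≈ 15.8%, i.e. 15.8 cM.

15.8 cM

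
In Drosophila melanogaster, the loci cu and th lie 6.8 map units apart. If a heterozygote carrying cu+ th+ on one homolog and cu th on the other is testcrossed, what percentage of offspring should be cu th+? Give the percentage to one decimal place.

A map distance of 6.8 map units corresponds to a recombination frequency of 0.068.
The F1 is cu+ th+ / cu th, so cu th+ is a recombinant gamete class with expected frequency r/2 = 0.068/2 = 0.0340.
That is 0.0340 = 3.4% of the progeny.

3.4%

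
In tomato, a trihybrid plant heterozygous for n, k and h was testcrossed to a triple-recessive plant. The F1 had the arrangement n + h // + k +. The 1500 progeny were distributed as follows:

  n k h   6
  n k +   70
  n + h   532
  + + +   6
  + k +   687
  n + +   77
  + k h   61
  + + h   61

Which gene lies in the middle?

The two rarest classes, n k h and + + +, are the double crossovers. Comparing them with the parentals, only the k allele has switched, so k is the middle locus and the order is h – k – n.

k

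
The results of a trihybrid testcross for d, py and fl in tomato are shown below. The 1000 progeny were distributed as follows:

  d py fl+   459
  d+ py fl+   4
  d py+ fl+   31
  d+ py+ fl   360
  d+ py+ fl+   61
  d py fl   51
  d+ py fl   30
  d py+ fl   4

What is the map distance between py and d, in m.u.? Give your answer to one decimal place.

6.9 m.u.

The two most frequent reciprocal classes, d py fl+ and d+ py+ fl, are the parental types, so the F1 was d py fl+ / d+ py+ fl.
The two rarest classes, d+ py fl+ and d py+ fl, are the double crossovers. Comparing them with the parentals, only the d allele has switched, so d is the middle locus and the order is py – d – fl.
Crossovers in the py–d interval produce the single-crossover classes d py+ fl+ and d+ py fl (31 + 30 = 61) plus the double crossovers (8).
RF(py–d) = (61 + 8) / 1000 = 69/1000 = 0.0690 → 6.9 m.u.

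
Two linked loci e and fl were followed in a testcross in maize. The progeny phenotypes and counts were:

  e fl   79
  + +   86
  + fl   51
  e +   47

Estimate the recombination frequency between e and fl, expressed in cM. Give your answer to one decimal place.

37.3 cM

The two most frequent classes, + + (86) and e fl (79), are the parental types, so the F1 was + + / e fl.
The recombinant classes are + fl and e +: 51 + 47 = 98.
Recombination frequency = 98/263 = 0.3726 ≈ 37.3%, i.e. 37.3 cM.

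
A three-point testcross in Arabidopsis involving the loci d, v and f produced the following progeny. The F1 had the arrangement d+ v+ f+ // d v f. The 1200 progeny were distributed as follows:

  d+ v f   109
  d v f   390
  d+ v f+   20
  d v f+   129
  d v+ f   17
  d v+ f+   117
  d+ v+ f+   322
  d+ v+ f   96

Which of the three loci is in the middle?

The two rarest classes, d+ v f+ and d v+ f, are the double crossovers. Comparing them with the parentals, only the v allele has switched, so v is the middle locus and the order is f – v – d.

v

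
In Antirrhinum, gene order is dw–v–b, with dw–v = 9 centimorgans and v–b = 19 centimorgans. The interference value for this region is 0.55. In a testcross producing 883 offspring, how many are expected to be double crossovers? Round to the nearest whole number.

Map distances give recombination frequencies of 0.090 and 0.190 for the two intervals.
With interference 0.55 (so coincidence = 0.45), expected double-crossover frequency = 0.090 × 0.190 × 0.45 = 0.00769.
Expected number = 0.00769 × 883 = 6.79 ≈ 7.

7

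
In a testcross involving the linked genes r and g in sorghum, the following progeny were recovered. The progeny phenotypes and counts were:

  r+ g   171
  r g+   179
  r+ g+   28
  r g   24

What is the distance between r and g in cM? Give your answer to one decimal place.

12.9 cM

The two most frequent classes, r+ g (171) and r g+ (179), are the parental types, so the F1 was r+ g / r g+.
The recombinant classes are r+ g+ and r g: 28 + 24 = 52.
Recombination frequency = 52/402 = 0.1294 ≈ 12.9%, i.e. 12.9 cM.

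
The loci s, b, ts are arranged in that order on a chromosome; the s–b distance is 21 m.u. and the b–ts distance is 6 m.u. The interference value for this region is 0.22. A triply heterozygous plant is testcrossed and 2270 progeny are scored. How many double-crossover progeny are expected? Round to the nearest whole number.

22

Map distances give recombination frequencies of 0.210 and 0.060 for the two intervals.
With interference 0.22 (so coincidence = 0.78), expected double-crossover frequency = 0.210 × 0.060 × 0.78 = 0.00983.
Expected number = 0.00983 × 2270 = 22.31 ≈ 22.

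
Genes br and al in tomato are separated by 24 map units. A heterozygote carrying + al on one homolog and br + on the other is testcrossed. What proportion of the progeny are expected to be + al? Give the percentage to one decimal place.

38.0%

A map distance of 24 map units corresponds to a recombination frequency of 0.240.
The F1 is + al / br +, so + al is a parental gamete class with expected frequency (1 − r)/2 = 0.760/2 = 0.3800.
That is 0.3800 = 38.0% of the progeny.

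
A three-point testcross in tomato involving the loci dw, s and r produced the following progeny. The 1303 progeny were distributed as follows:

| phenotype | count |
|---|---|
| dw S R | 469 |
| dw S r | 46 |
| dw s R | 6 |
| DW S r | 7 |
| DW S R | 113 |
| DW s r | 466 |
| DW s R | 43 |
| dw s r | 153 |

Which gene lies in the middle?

s

The two most frequent reciprocal classes, DW s r and dw S R, are the parental types, so the F1 was DW s r / dw S R.
The two rarest classes, DW S r and dw s R, are the double crossovers. Comparing them with the parentals, only the s allele has switched, so s is the middle locus and the order is r – s – dw.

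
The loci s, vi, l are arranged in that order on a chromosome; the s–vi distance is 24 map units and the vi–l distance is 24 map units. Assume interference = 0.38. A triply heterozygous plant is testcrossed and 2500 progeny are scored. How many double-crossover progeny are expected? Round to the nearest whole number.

Map distances give recombination frequencies of 0.240 and 0.240 for the two intervals.
With interference 0.38 (so coincidence = 0.62), expected double-crossover frequency = 0.240 × 0.240 × 0.62 = 0.03571.
Expected number = 0.03571 × 2500 = 89.28 ≈ 89.

89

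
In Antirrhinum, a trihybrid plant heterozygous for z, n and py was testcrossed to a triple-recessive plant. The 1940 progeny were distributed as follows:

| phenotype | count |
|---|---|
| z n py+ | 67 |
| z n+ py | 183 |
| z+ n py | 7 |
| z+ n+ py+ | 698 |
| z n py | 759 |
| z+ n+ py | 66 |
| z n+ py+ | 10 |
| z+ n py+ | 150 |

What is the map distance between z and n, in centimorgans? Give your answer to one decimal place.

The two most frequent reciprocal classes, z n py and z+ n+ py+, are the parental types, so the F1 was z n py / z+ n+ py+.
The two rarest classes, z+ n py and z n+ py+, are the double crossovers. Comparing them with the parentals, only the z allele has switched, so z is the middle locus and the order is n – z – py.
Crossovers in the n–z interval produce the single-crossover classes z n+ py and z+ n py+ (183 + 150 = 333) plus the double crossovers (17).
RF(n–z) = (333 + 17) / 1940 = 350/1940 = 0.1804 → 18.0 centimorgans.

18.0 centimorgans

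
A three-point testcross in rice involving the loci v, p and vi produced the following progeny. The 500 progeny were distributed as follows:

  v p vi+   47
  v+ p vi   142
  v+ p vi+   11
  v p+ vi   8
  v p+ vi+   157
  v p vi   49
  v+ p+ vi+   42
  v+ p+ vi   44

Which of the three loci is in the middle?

vi

The two most frequent reciprocal classes, v+ p vi and v p+ vi+, are the parental types, so the F1 was v+ p vi / v p+ vi+.
The two rarest classes, v+ p vi+ and v p+ vi, are the double crossovers. Comparing them with the parentals, only the vi allele has switched, so vi is the middle locus and the order is v – vi – p.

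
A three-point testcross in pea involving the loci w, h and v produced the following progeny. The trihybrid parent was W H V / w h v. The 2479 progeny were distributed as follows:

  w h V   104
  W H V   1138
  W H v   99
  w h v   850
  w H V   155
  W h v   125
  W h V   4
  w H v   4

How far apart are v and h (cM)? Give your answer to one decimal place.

8.5 cM

The two rarest classes, W h V and w H v, are the double crossovers. Comparing them with the parentals, only the h allele has switched, so h is the middle locus and the order is v – h – w.
Crossovers in the v–h interval produce the single-crossover classes W H v and w h V (99 + 104 = 203) plus the double crossovers (8).
RF(v–h) = (203 + 8) / 2479 = 211/2479 = 0.0851 → 8.5 cM.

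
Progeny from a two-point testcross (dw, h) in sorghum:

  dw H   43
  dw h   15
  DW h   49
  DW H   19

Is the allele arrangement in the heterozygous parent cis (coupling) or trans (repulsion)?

The two most frequent classes are DW h (49) and dw H (43); these are the parental (non-recombinant) types.
So the F1 carried DW h on one chromosome and dw H on the other — the recessive alleles are on opposite chromosomes (trans / repulsion).

trans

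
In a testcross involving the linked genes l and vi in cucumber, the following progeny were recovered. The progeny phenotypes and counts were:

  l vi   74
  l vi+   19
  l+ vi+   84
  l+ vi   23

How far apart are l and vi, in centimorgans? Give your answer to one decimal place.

The two most frequent classes, l+ vi+ (84) and l vi (74), are the parental types, so the F1 was l+ vi+ / l vi.
The recombinant classes are l+ vi and l vi+: 23 + 19 = 42.
Recombination frequency = 42/200 = 0.2100 ≈ 21.0%, i.e. 21.0 centimorgans.

21.0 centimorgans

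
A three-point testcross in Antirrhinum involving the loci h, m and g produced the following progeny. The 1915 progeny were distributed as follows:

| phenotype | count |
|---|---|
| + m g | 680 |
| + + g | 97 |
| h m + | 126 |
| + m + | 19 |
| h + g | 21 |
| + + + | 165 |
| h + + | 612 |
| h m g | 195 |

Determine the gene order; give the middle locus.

g

The two most frequent reciprocal classes, h + + and + m g, are the parental types, so the F1 was h + + / + m g.
The two rarest classes, h + g and + m +, are the double crossovers. Comparing them with the parentals, only the g allele has switched, so g is the middle locus and the order is h – g – m.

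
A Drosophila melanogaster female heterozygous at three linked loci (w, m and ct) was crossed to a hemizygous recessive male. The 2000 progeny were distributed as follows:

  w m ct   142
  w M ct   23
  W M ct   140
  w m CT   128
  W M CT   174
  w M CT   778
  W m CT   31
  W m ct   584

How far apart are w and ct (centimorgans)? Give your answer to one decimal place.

The two most frequent reciprocal classes, w M CT and W m ct, are the parental types, so the F1 was w M CT / W m ct.
The two rarest classes, w M ct and W m CT, are the double crossovers. Comparing them with the parentals, only the ct allele has switched, so ct is the middle locus and the order is w – ct – m.
Crossovers in the w–ct interval produce the single-crossover classes W M CT and w m ct (174 + 142 = 316) plus the double crossovers (54).
RF(w–ct) = (316 + 54) / 2000 = 370/2000 = 0.1850 → 18.5 centimorgans.

18.5 centimorgans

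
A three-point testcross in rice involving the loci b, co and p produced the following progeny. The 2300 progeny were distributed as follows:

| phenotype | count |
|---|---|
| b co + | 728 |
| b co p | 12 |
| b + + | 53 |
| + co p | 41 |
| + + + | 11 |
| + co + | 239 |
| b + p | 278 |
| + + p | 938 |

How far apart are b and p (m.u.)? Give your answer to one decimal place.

23.5 m.u.

The two most frequent reciprocal classes, b co + and + + p, are the parental types, so the F1 was b co + / + + p.
The two rarest classes, b co p and + + +, are the double crossovers. Comparing them with the parentals, only the p allele has switched, so p is the middle locus and the order is b – p – co.
Crossovers in the b–p interval produce the single-crossover classes + co + and b + p (239 + 278 = 517) plus the double crossovers (23).
RF(b–p) = (517 + 23) / 2300 = 540/2300 = 0.2348 → 23.5 m.u.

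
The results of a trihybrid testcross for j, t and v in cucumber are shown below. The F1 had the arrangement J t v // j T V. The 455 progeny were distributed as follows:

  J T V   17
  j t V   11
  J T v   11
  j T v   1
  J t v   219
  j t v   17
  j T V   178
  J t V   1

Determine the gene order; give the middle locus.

The two rarest classes, J t V and j T v, are the double crossovers. Comparing them with the parentals, only the v allele has switched, so v is the middle locus and the order is j – v – t.

v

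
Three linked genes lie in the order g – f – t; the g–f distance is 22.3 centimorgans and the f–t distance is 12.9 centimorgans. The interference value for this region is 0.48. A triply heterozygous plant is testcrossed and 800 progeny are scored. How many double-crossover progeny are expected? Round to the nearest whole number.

Map distances give recombination frequencies of 0.223 and 0.129 for the two intervals.
With interference 0.48 (so coincidence = 0.52), expected double-crossover frequency = 0.223 × 0.129 × 0.52 = 0.01496.
Expected number = 0.01496 × 800 = 11.97 ≈ 12.

12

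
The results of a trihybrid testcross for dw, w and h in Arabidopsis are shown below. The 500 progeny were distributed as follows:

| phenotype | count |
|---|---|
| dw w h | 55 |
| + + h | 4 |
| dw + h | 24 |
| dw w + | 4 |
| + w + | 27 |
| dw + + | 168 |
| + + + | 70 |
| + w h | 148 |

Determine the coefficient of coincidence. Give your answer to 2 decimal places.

0.51

The two most frequent reciprocal classes, dw + + and + w h, are the parental types, so the F1 was dw + + / + w h.
The two rarest classes, dw w + and + + h, are the double crossovers. Comparing them with the parentals, only the w allele has switched, so w is the middle locus and the order is dw – w – h.
dw–w: (125 + 8)/500 = 0.2660; w–h: (51 + 8)/500 = 0.1180.
Expected DCO frequency = 0.2660 × 0.1180 ≈ 0.03139; observed = 8/500 ≈ 0.01600.
Coefficient of coincidence = 0.01600/0.03139 ≈ 0.51.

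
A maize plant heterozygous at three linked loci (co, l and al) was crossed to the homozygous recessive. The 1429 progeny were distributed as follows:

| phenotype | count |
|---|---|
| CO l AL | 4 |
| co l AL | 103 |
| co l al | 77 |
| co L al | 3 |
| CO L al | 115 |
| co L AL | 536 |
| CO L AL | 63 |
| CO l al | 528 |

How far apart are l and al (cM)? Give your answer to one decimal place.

15.7 cM

The two most frequent reciprocal classes, CO l al and co L AL, are the parental types, so the F1 was CO l al / co L AL.
The two rarest classes, CO l AL and co L al, are the double crossovers. Comparing them with the parentals, only the al allele has switched, so al is the middle locus and the order is l – al – co.
Crossovers in the l–al interval produce the single-crossover classes CO L al and co l AL (115 + 103 = 218) plus the double crossovers (7).
RF(l–al) = (218 + 7) / 1429 = 225/1429 = 0.1575 → 15.7 cM.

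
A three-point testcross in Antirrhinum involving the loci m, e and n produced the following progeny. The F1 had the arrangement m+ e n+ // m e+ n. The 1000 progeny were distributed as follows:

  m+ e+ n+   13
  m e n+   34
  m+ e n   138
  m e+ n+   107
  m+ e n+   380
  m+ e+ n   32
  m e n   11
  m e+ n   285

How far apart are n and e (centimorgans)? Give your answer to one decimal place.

26.9 centimorgans

The two rarest classes, m+ e+ n+ and m e n, are the double crossovers. Comparing them with the parentals, only the e allele has switched, so e is the middle locus and the order is n – e – m.
Crossovers in the n–e interval produce the single-crossover classes m+ e n and m e+ n+ (138 + 107 = 245) plus the double crossovers (24).
RF(n–e) = (245 + 24) / 1000 = 269/1000 = 0.2690 → 26.9 centimorgans.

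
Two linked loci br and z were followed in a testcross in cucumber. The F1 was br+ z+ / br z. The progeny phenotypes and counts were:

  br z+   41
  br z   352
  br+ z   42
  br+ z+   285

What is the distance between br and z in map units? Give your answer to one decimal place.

The recombinant classes are br+ z and br z+: 42 + 41 = 83.
Recombination frequency = 83/720 = 0.1153 ≈ 11.5%, i.e. 11.5 map units.

11.5 map units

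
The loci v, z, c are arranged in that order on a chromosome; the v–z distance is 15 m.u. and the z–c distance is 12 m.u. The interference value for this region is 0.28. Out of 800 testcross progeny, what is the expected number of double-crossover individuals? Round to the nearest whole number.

Map distances give recombination frequencies of 0.150 and 0.120 for the two intervals.
With interference 0.28 (so coincidence = 0.72), expected double-crossover frequency = 0.150 × 0.120 × 0.72 = 0.01296.
Expected number = 0.01296 × 800 = 10.37 ≈ 10.

10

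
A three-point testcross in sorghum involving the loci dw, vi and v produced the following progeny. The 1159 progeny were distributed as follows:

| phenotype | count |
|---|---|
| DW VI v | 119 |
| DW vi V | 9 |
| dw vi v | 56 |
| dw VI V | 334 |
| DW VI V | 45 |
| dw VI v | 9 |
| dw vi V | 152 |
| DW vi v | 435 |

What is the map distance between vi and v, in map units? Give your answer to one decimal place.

The two most frequent reciprocal classes, DW vi v and dw VI V, are the parental types, so the F1 was DW vi v / dw VI V.
The two rarest classes, DW vi V and dw VI v, are the double crossovers. Comparing them with the parentals, only the v allele has switched, so v is the middle locus and the order is vi – v – dw.
Crossovers in the vi–v interval produce the single-crossover classes DW VI v and dw vi V (119 + 152 = 271) plus the double crossovers (18).
RF(vi–v) = (271 + 18) / 1159 = 289/1159 = 0.2494 → 24.9 map units.

24.9 map units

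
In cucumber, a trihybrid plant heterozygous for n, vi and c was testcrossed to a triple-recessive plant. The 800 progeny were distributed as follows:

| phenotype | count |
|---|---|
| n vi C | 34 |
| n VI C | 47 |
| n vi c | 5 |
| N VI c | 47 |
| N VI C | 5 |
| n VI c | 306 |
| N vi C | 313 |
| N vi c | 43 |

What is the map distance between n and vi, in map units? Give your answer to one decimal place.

The two most frequent reciprocal classes, n VI c and N vi C, are the parental types, so the F1 was n VI c / N vi C.
The two rarest classes, n vi c and N VI C, are the double crossovers. Comparing them with the parentals, only the vi allele has switched, so vi is the middle locus and the order is c – vi – n.
Crossovers in the vi–n interval produce the single-crossover classes N VI c and n vi C (47 + 34 = 81) plus the double crossovers (10).
RF(vi–n) = (81 + 10) / 800 = 91/800 = 0.1138 → 11.4 map units.

11.4 map units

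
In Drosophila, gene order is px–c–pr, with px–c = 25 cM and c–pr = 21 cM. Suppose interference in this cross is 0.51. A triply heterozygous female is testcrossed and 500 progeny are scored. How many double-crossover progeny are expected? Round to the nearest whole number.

Map distances give recombination frequencies of 0.250 and 0.210 for the two intervals.
With interference 0.51 (so coincidence = 0.49), expected double-crossover frequency = 0.250 × 0.210 × 0.49 = 0.02572.
Expected number = 0.02572 × 500 = 12.86 ≈ 13.

13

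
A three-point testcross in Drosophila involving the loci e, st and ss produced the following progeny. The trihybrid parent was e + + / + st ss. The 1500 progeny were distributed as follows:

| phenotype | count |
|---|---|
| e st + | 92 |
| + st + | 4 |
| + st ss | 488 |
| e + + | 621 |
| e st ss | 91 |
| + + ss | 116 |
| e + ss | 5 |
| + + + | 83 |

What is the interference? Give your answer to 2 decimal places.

The two rarest classes, e + ss and + st +, are the double crossovers. Comparing them with the parentals, only the ss allele has switched, so ss is the middle locus and the order is e – ss – st.
e–ss: (174 + 9)/1500 = 0.1220; ss–st: (208 + 9)/1500 = 0.1447.
Expected DCO frequency = 0.1220 × 0.1447 ≈ 0.01765; observed = 9/1500 ≈ 0.00600.
Coefficient of coincidence = 0.00600/0.01765 ≈ 0.34; interference = 1 − 0.34 = 0.66.

0.66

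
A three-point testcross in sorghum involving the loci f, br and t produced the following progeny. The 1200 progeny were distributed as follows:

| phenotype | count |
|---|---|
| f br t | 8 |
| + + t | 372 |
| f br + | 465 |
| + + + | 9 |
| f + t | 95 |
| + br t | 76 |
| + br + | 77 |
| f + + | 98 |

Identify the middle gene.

t

The two most frequent reciprocal classes, + + t and f br +, are the parental types, so the F1 was + + t / f br +.
The two rarest classes, + + + and f br t, are the double crossovers. Comparing them with the parentals, only the t allele has switched, so t is the middle locus and the order is br – t – f.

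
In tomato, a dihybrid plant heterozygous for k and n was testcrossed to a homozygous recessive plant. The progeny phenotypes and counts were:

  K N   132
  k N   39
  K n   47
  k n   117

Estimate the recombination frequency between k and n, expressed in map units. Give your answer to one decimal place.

The two most frequent classes, K N (132) and k n (117), are the parental types, so the F1 was K N / k n.
The recombinant classes are K n and k N: 47 + 39 = 86.
Recombination frequency = 86/335 = 0.2567 ≈ 25.7%, i.e. 25.7 map units.

25.7 map units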